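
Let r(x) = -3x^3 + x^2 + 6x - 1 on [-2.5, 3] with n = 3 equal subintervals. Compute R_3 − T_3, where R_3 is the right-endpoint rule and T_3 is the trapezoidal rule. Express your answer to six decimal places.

-84.447917

R_3 ≈ -102.79398148.
T_3 ≈ -18.34606481.
R_3 − T_3 ≈ -84.447917.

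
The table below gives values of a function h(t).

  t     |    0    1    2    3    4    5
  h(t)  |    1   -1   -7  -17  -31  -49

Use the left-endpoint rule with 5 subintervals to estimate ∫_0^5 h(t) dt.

Δt = 1.
Sum = 1·[1 + (-1) + (-7) + (-17) + (-31)] = -55.

-55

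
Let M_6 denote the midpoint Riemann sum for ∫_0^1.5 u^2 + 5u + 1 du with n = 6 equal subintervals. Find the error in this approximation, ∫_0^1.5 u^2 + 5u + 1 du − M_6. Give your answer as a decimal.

0.0078125

Exact integral: ∫_0^1.5 f(u) du = 8.25.
M_6 = 8.2421875.
Error = 8.25 − 8.2421875 = 0.0078125.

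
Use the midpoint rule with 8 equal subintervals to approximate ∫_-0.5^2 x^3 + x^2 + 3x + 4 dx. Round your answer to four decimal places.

Δx = (2 − (-0.5))/8 = 0.3125.
Midpoints: -0.34375, -0.03125, 0.28125, 0.59375, 0.90625, 1.21875, 1.53125, 1.84375.
f(-0.34375) = 99821/32768, f(-0.03125) = 128031/32768, f(0.28125) = 162041/32768, f(0.59375) = 207851/32768, f(0.90625) = 271461/32768, f(1.21875) = 358871/32768, f(1.53125) = 476081/32768, f(1.84375) = 629091/32768.
Sum = Δx · [f(-0.34375) + f(-0.03125) + f(0.28125) + ...].
Sum ≈ 22.2516.

22.2516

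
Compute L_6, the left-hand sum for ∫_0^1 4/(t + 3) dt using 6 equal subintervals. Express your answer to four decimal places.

Δt = (1 − 0)/6 = 1/6.
Left endpoints: 0, 1/6, 1/3, 0.5, 2/3, 5/6.
f(0) = 4/3, f(1/6) = 24/19, f(1/3) = 1.2, f(0.5) = 8/7, f(2/3) = 12/11, f(5/6) = 24/23.
Sum = Δt · [f(0) + f(1/6) + f(1/3) + ...].
Sum ≈ 1.1790.

1.1790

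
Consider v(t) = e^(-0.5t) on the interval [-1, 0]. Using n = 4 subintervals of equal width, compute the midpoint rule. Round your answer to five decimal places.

Δt = (0 − (-1))/4 = 0.25.
Midpoints: -0.875, -0.625, -0.375, -0.125.
v(-0.875) ≈ 1.54883, v(-0.625) ≈ 1.36684, v(-0.375) ≈ 1.20623, v(-0.125) ≈ 1.06449.
Sum = Δt · [v(-0.875) + v(-0.625) + v(-0.375) + v(-0.125)].
Sum ≈ 1.29660.

1.29660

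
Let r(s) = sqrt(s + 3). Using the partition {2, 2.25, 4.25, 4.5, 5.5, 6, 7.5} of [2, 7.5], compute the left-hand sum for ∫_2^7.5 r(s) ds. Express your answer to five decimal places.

14.51109

Subinterval widths: 0.25, 2, 0.25, 1, 0.5, 1.5.
Left endpoints: 2, 2.25, 4.25, 4.5, 5.5, 6.
r(2) ≈ 2.23607, r(2.25) ≈ 2.29129, r(4.25) ≈ 2.69258, r(4.5) ≈ 2.73861, r(5.5) ≈ 2.91548, r(6) ≈ 3.00000.
Sum = Σ Δs_i · r(s_i).
Sum ≈ 14.51109.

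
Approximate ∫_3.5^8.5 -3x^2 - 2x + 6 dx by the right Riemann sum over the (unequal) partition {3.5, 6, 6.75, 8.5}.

Subinterval widths: 2.5, 0.75, 1.75.
Right endpoints: 6, 6.75, 8.5.
f(6) = -114, f(6.75) = -144.1875, f(8.5) = -227.75.
Sum = Σ Δx_i · f(x_i).
Sum = -791.703125.

-791.703125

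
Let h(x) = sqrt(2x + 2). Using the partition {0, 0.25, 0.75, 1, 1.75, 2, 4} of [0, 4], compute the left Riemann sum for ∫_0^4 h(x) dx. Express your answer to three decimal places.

8.597

Subinterval widths: 0.25, 0.5, 0.25, 0.75, 0.25, 2.
Left endpoints: 0, 0.25, 0.75, 1, 1.75, 2.
h(0) ≈ 1.414, h(0.25) ≈ 1.581, h(0.75) ≈ 1.871, h(1) ≈ 2.000, h(1.75) ≈ 2.345, h(2) ≈ 2.449.
Sum = Σ Δx_i · h(x_i).
Sum ≈ 8.597.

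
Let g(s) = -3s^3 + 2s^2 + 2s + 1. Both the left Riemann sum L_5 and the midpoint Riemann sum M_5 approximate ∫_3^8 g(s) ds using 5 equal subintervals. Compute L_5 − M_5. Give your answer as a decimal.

608.125

L_5 = -2000.
M_5 = -2608.125.
L_5 − M_5 = 608.125.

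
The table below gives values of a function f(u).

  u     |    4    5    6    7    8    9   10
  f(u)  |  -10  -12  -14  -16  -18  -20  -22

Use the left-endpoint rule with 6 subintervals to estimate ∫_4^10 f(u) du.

-90

Δu = 1.
Sum = 1·[(-10) + (-12) + (-14) + (-16) + (-18) + (-20)] = -90.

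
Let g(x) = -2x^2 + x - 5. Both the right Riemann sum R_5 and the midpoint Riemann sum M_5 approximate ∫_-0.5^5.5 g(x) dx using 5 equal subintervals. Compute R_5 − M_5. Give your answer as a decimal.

R_5 = -161.28.
M_5 = -124.56.
R_5 − M_5 = -36.72.

-36.72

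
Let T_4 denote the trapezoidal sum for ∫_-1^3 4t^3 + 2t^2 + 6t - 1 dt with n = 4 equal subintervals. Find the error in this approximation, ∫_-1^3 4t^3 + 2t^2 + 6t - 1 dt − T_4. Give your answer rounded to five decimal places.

Exact integral: ∫_-1^3 f(t) dt ≈ 118.6666667.
T_4 = 128.
Error ≈ 118.6666667 − 128 ≈ -9.33333.

-9.33333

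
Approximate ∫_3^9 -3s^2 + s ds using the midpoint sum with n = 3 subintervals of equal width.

-660

Δs = (9 − 3)/3 = 2.
Midpoints: 4, 6, 8.
f(4) = -44, f(6) = -102, f(8) = -184.
Sum = Δs · [f(4) + f(6) + f(8)].
Sum = -660.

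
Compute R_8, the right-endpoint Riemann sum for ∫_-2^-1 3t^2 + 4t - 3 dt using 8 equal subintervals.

Δt = (-1 − (-2))/8 = 0.125.
Right endpoints: -1.875, -1.75, -1.625, -1.5, -1.375, -1.25, -1.125, -1.
f(-1.875) = 0.046875, f(-1.75) = -0.8125, f(-1.625) = -1.578125, f(-1.5) = -2.25, f(-1.375) = -2.828125, f(-1.25) = -3.3125, f(-1.125) = -3.703125, f(-1) = -4.
Sum = Δt · [f(-1.875) + f(-1.75) + f(-1.625) + ...].
Sum = -2.3046875.

-2.3046875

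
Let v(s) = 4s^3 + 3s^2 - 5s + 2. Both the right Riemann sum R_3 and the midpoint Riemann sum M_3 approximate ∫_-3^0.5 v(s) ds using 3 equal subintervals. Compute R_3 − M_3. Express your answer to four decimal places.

R_3 ≈ 3.305556.
M_3 ≈ -20.173611.
R_3 − M_3 ≈ 23.4792.

23.4792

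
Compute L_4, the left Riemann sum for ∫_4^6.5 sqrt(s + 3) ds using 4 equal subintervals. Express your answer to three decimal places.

7.037

Δs = (6.5 − 4)/4 = 0.625.
Left endpoints: 4, 4.625, 5.25, 5.875.
f(4) ≈ 2.646, f(4.625) ≈ 2.761, f(5.25) ≈ 2.872, f(5.875) ≈ 2.979.
Sum = Δs · [f(4) + f(4.625) + f(5.25) + f(5.875)].
Sum ≈ 7.037.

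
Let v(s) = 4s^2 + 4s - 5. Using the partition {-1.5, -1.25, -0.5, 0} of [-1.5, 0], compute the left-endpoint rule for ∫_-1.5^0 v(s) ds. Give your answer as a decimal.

-6.3125

Subinterval widths: 0.25, 0.75, 0.5.
Left endpoints: -1.5, -1.25, -0.5.
v(-1.5) = -2, v(-1.25) = -3.75, v(-0.5) = -6.
Sum = Σ Δs_i · v(s_i).
Sum = -6.3125.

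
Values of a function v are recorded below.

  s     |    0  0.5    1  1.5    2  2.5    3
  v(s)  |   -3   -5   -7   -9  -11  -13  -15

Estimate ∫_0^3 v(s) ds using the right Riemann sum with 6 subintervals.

-30

Δs = 0.5.
Sum = 0.5·[(-5) + (-7) + (-9) + (-11) + (-13) + (-15)] = -30.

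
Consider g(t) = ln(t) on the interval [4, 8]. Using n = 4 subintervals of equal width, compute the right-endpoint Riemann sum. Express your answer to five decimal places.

Δt = (8 − 4)/4 = 1.
Right endpoints: 5, 6, 7, 8.
g(5) ≈ 1.60944, g(6) ≈ 1.79176, g(7) ≈ 1.94591, g(8) ≈ 2.07944.
Sum = Δt · [g(5) + g(6) + g(7) + g(8)].
Sum ≈ 7.42655.

7.42655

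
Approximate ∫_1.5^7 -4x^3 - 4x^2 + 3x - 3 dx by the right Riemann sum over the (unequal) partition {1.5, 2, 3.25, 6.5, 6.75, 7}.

Subinterval widths: 0.5, 1.25, 3.25, 0.25, 0.25.
Right endpoints: 2, 3.25, 6.5, 6.75, 7.
f(2) = -45, f(3.25) = -172.8125, f(6.5) = -1251, f(6.75) = -1395.1875, f(7) = -1550.
Sum = Σ Δx_i · f(x_i).
Sum = -5040.5625.

-5040.5625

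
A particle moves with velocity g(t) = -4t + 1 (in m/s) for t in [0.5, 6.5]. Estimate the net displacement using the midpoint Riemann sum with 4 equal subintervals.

-78

Δt = (6.5 − 0.5)/4 = 1.5.
Midpoints: 1.25, 2.75, 4.25, 5.75.
g(1.25) = -4, g(2.75) = -10, g(4.25) = -16, g(5.75) = -22.
Sum = Δt · [g(1.25) + g(2.75) + g(4.25) + g(5.75)].
Sum = -78.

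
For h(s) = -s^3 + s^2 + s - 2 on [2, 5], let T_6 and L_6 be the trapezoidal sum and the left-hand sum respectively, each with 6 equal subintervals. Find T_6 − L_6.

-23.25

T_6 = -109.9375.
L_6 = -86.6875.
T_6 − L_6 = -23.25.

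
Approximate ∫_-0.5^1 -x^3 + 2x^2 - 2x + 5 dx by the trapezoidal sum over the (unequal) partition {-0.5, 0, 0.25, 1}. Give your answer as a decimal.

Subinterval widths: 0.5, 0.25, 0.75.
f(-0.5) = 6.625, f(0) = 5, f(0.25) = 4.609375, f(1) = 4.
On each subinterval the trapezoid contributes (Δx_i/2)·[f(x_{i-1}) + f(x_i)].
Sum = 7.3359375.

7.3359375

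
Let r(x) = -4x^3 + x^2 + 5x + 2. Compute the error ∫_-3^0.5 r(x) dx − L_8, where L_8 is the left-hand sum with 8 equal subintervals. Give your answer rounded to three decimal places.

Exact integral: ∫_-3^0.5 r(x) dx ≈ 75.10417.
L_8 = 98.7109375.
Error ≈ 75.10417 − 98.7109375 ≈ -23.607.

-23.607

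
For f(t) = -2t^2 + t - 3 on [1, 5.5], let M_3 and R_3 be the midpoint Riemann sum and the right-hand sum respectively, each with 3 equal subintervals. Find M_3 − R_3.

45.5625

M_3 = -107.4375.
R_3 = -153.
M_3 − R_3 = 45.5625.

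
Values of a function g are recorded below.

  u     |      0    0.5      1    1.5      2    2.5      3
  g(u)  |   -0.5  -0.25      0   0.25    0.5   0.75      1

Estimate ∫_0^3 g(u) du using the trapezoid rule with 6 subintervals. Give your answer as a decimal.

Δu = 0.5.
T_6 = (0.5/2)·[(-0.5) + 2·(-0.25) + 2·0 + 2·0.25 + 2·0.5 + 2·0.75 + 1] = 0.75.

0.75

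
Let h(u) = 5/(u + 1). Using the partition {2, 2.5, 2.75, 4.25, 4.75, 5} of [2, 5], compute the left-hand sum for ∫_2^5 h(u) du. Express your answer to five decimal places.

Subinterval widths: 0.5, 0.25, 1.5, 0.5, 0.25.
Left endpoints: 2, 2.5, 2.75, 4.25, 4.75.
h(2) = 5/3, h(2.5) = 10/7, h(2.75) = 4/3, h(4.25) = 20/21, h(4.75) = 20/23.
Sum = Σ Δu_i · h(u_i).
Sum ≈ 3.88406.

3.88406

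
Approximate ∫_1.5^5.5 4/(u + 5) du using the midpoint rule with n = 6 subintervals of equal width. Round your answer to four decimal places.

1.9172

Δu = (5.5 − 1.5)/6 = 2/3.
Midpoints: 11/6, 2.5, 19/6, 23/6, 4.5, 31/6.
f(11/6) = 24/41, f(2.5) = 8/15, f(19/6) = 24/49, f(23/6) = 24/53, f(4.5) = 8/19, f(31/6) = 24/61.
Sum = Δu · [f(11/6) + f(2.5) + f(19/6) + ...].
Sum ≈ 1.9172.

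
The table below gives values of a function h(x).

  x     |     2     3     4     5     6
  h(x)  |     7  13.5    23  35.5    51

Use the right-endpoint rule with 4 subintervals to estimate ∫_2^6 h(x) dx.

123

Δx = 1.
Sum = 1·[13.5 + 23 + 35.5 + 51] = 123.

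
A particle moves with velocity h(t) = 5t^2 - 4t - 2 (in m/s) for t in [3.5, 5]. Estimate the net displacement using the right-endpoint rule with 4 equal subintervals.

119.37890625

Δt = (5 − 3.5)/4 = 0.375.
Right endpoints: 3.875, 4.25, 4.625, 5.
h(3.875) = 57.578125, h(4.25) = 71.3125, h(4.625) = 86.453125, h(5) = 103.
Sum = Δt · [h(3.875) + h(4.25) + h(4.625) + h(5)].
Sum = 119.37890625.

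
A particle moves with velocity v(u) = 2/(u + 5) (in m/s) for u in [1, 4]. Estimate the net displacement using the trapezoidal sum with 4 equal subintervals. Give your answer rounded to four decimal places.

0.8124

Δu = (4 − 1)/4 = 0.75.
v(1) = 1/3, v(1.75) = 8/27, v(2.5) = 4/15, v(3.25) = 8/33, v(4) = 2/9.
T_4 = (Δu/2)·[v(u_0) + 2v(u_1) + 2v(u_2) + 2v(u_3) + v(u_4)].
Sum ≈ 0.8124.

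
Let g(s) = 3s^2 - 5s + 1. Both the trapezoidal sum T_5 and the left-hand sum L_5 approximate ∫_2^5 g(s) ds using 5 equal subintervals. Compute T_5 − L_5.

T_5 = 68.04.
L_5 = 53.64.
T_5 − L_5 = 14.4.

14.4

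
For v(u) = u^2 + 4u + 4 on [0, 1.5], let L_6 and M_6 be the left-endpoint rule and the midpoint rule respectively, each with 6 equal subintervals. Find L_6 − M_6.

L_6 = 10.609375.
M_6 = 11.6171875.
L_6 − M_6 = -1.0078125.

-1.0078125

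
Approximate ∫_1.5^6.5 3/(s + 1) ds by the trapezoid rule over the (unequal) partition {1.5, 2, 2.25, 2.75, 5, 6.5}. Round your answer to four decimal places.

3.3587

Subinterval widths: 0.5, 0.25, 0.5, 2.25, 1.5.
f(1.5) = 1.2, f(2) = 1, f(2.25) = 12/13, f(2.75) = 0.8, f(5) = 0.5, f(6.5) = 0.4.
On each subinterval the trapezoid contributes (Δs_i/2)·[f(s_{i-1}) + f(s_i)].
Sum ≈ 3.3587.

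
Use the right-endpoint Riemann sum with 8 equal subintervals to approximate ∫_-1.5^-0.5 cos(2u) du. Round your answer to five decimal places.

-0.25271

Δu = (-0.5 − (-1.5))/8 = 0.125.
Right endpoints: -1.375, -1.25, -1.125, -1, -0.875, -0.75, -0.625, -0.5.
f(-1.375) ≈ -0.92430, f(-1.25) ≈ -0.80114, f(-1.125) ≈ -0.62817, f(-1) ≈ -0.41615, f(-0.875) ≈ -0.17825, f(-0.75) ≈ 0.07074, f(-0.625) ≈ 0.31532, f(-0.5) ≈ 0.54030.
Sum = Δu · [f(-1.375) + f(-1.25) + f(-1.125) + ...].
Sum ≈ -0.25271.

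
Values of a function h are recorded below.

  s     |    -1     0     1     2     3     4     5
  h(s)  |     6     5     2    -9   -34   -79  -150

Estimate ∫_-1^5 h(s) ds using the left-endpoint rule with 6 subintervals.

Δs = 1.
Sum = 1·[6 + 5 + 2 + (-9) + (-34) + (-79)] = -109.

-109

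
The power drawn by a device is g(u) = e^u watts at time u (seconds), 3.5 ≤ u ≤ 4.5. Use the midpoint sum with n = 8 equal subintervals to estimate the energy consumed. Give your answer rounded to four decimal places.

56.8647

Δu = (4.5 − 3.5)/8 = 0.125.
Midpoints: 3.5625, 3.6875, 3.8125, 3.9375, 4.0625, 4.1875, 4.3125, 4.4375.
g(3.5625) ≈ 35.2512, g(3.6875) ≈ 39.9449, g(3.8125) ≈ 45.2635, g(3.9375) ≈ 51.2902, g(4.0625) ≈ 58.1194, g(4.1875) ≈ 65.8579, g(4.3125) ≈ 74.6268, g(4.4375) ≈ 84.5633.
Sum = Δu · [g(3.5625) + g(3.6875) + g(3.8125) + ...].
Sum ≈ 56.8647.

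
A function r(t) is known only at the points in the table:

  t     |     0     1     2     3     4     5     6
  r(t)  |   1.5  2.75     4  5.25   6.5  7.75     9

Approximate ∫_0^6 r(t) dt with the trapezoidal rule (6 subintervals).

31.5

Δt = 1.
T_6 = (1/2)·[1.5 + 2·2.75 + 2·4 + 2·5.25 + 2·6.5 + 2·7.75 + 9] = 31.5.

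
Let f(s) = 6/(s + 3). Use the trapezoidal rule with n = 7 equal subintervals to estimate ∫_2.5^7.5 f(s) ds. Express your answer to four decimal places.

Δs = (7.5 − 2.5)/7 = 5/7.
f(2.5) = 12/11, f(45/14) = 28/29, f(55/14) = 84/97, f(65/14) = 84/107, f(75/14) = 28/39, f(85/14) = 84/127, f(95/14) = 84/137, f(7.5) = 4/7.
T_7 = (Δs/2)·[f(s_0) + 2f(s_1) + ... + 2f(s_{6}) + f(s_7)].
Sum ≈ 3.8859.

3.8859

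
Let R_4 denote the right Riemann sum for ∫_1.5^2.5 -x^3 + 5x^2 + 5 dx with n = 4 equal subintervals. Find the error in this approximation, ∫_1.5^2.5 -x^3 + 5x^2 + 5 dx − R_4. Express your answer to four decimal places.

-0.9583

Exact integral: ∫_1.5^2.5 f(x) dx ≈ 16.916667.
R_4 = 17.875.
Error ≈ 16.916667 − 17.875 ≈ -0.9583.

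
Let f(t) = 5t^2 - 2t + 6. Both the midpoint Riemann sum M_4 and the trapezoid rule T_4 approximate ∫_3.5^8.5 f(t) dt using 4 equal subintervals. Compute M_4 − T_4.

-9.765625

M_4 = 918.828125.
T_4 = 928.59375.
M_4 − T_4 = -9.765625.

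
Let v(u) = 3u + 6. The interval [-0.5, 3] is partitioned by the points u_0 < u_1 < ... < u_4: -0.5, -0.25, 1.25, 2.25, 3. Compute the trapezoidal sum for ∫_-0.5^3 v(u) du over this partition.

Subinterval widths: 0.25, 1.5, 1, 0.75.
v(-0.5) = 4.5, v(-0.25) = 5.25, v(1.25) = 9.75, v(2.25) = 12.75, v(3) = 15.
On each subinterval the trapezoid contributes (Δu_i/2)·[v(u_{i-1}) + v(u_i)].
Sum = 34.125.

34.125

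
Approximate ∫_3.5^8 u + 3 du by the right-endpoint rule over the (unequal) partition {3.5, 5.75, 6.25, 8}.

43.5625

Subinterval widths: 2.25, 0.5, 1.75.
Right endpoints: 5.75, 6.25, 8.
f(5.75) = 8.75, f(6.25) = 9.25, f(8) = 11.
Sum = Σ Δu_i · f(u_i).
Sum = 43.5625.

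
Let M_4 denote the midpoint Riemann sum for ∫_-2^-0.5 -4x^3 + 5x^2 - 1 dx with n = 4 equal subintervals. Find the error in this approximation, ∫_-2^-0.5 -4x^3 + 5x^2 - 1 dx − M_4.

Exact integral: ∫_-2^-0.5 f(x) dx = 27.5625.
M_4 = 27.2109375.
Error = 27.5625 − 27.2109375 = 0.3515625.

0.3515625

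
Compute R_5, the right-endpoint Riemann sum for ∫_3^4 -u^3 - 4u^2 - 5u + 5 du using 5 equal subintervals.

Δu = (4 − 3)/5 = 0.2.
Right endpoints: 3.2, 3.4, 3.6, 3.8, 4.
f(3.2) = -84.728, f(3.4) = -97.544, f(3.6) = -111.496, f(3.8) = -126.632, f(4) = -143.
Sum = Δu · [f(3.2) + f(3.4) + f(3.6) + f(3.8) + f(4)].
Sum = -112.68.

-112.68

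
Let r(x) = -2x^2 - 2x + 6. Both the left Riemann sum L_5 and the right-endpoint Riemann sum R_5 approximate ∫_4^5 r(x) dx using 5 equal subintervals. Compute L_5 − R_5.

4

L_5 = -41.68.
R_5 = -45.68.
L_5 − R_5 = 4.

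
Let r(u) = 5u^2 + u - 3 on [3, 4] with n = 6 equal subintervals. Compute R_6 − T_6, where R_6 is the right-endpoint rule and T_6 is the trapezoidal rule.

R_6 ≈ 65.1898148.
T_6 ≈ 62.1898148.
R_6 − T_6 = 3.

3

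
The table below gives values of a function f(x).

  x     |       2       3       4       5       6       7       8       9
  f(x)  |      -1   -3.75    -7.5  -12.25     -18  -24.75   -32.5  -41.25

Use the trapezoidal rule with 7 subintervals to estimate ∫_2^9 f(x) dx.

-119.875

Δx = 1.
T_7 = (1/2)·[(-1) + 2·(-3.75) + 2·(-7.5) + 2·(-12.25) + 2·(-18) + 2·(-24.75) + 2·(-32.5) + (-41.25)] = -119.875.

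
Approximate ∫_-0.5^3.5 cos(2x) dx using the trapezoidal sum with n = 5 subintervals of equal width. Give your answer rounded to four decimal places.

0.5821

Δx = (3.5 − (-0.5))/5 = 0.8.
f(-0.5) ≈ 0.5403, f(0.3) ≈ 0.8253, f(1.1) ≈ -0.5885, f(1.9) ≈ -0.7910, f(2.7) ≈ 0.6347, f(3.5) ≈ 0.7539.
T_5 = (Δx/2)·[f(x_0) + 2f(x_1) + ... + 2f(x_{4}) + f(x_5)].
Sum ≈ 0.5821.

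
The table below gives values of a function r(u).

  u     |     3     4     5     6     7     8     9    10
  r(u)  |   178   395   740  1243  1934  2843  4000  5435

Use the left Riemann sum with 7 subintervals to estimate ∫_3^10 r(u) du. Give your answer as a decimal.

11333

Δu = 1.
Sum = 1·[178 + 395 + 740 + 1243 + 1934 + 2843 + 4000] = 11333.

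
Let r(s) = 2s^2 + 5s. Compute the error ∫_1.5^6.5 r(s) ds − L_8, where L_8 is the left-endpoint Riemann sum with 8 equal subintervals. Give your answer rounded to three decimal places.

32.161

Exact integral: ∫_1.5^6.5 r(s) ds ≈ 280.83333.
L_8 = 248.671875.
Error ≈ 280.83333 − 248.671875 ≈ 32.161.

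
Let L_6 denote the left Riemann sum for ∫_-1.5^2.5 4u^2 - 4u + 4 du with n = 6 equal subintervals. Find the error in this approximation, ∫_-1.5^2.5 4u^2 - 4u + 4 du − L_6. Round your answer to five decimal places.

-1.18519

Exact integral: ∫_-1.5^2.5 f(u) du ≈ 33.3333333.
L_6 ≈ 34.5185185.
Error ≈ 33.3333333 − 34.5185185 ≈ -1.18519.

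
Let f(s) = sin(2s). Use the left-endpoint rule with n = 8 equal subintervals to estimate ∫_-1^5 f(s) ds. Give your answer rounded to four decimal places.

Δs = (5 − (-1))/8 = 0.75.
Left endpoints: -1, -0.25, 0.5, 1.25, 2, 2.75, 3.5, 4.25.
f(-1) ≈ -0.9093, f(-0.25) ≈ -0.4794, f(0.5) ≈ 0.8415, f(1.25) ≈ 0.5985, f(2) ≈ -0.7568, f(2.75) ≈ -0.7055, f(3.5) ≈ 0.6570, f(4.25) ≈ 0.7985.
Sum = Δs · [f(-1) + f(-0.25) + f(0.5) + ...].
Sum ≈ 0.0333.

0.0333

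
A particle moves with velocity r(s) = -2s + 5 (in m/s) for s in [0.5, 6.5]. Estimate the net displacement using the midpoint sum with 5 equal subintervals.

-12

Δs = (6.5 − 0.5)/5 = 1.2.
Midpoints: 1.1, 2.3, 3.5, 4.7, 5.9.
r(1.1) = 2.8, r(2.3) = 0.4, r(3.5) = -2, r(4.7) = -4.4, r(5.9) = -6.8.
Sum = Δs · [r(1.1) + r(2.3) + r(3.5) + r(4.7) + r(5.9)].
Sum = -12.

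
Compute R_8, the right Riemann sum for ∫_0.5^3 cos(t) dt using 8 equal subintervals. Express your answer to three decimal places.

-0.627

Δt = (3 − 0.5)/8 = 0.3125.
Right endpoints: 0.8125, 1.125, 1.4375, 1.75, 2.0625, 2.375, 2.6875, 3.
f(0.8125) ≈ 0.688, f(1.125) ≈ 0.431, f(1.4375) ≈ 0.133, f(1.75) ≈ -0.178, f(2.0625) ≈ -0.472, f(2.375) ≈ -0.720, f(2.6875) ≈ -0.899, f(3) ≈ -0.990.
Sum = Δt · [f(0.8125) + f(1.125) + f(1.4375) + ...].
Sum ≈ -0.627.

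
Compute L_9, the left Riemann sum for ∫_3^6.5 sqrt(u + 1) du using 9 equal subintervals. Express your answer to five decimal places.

8.21526

Δu = (6.5 − 3)/9 = 7/18.
Left endpoints: 3, 61/18, 34/9, 25/6, 41/9, 89/18, 16/3, 103/18, 55/9.
f(3) ≈ 2.00000, f(61/18) ≈ 2.09497, f(34/9) ≈ 2.18581, f(25/6) ≈ 2.27303, f(41/9) ≈ 2.35702, f(89/18) ≈ 2.43812, f(16/3) ≈ 2.51661, f(103/18) ≈ 2.59272, f(55/9) ≈ 2.66667.
Sum = Δu · [f(3) + f(61/18) + f(34/9) + ...].
Sum ≈ 8.21526.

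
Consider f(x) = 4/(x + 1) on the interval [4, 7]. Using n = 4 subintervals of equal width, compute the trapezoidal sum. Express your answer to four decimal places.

Δx = (7 − 4)/4 = 0.75.
f(4) = 0.8, f(4.75) = 16/23, f(5.5) = 8/13, f(6.25) = 16/29, f(7) = 0.5.
T_4 = (Δx/2)·[f(x_0) + 2f(x_1) + 2f(x_2) + 2f(x_3) + f(x_4)].
Sum ≈ 1.8846.

1.8846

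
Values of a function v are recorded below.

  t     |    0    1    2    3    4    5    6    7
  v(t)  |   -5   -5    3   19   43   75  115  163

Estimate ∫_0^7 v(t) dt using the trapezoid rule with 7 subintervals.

Δt = 1.
T_7 = (1/2)·[(-5) + 2·(-5) + 2·3 + 2·19 + 2·43 + 2·75 + 2·115 + 163] = 329.

329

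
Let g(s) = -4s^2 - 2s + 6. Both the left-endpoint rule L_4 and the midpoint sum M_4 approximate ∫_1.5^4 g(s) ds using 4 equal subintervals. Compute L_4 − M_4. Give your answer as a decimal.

17.7734375

L_4 = -61.484375.
M_4 = -79.2578125.
L_4 − M_4 = 17.7734375.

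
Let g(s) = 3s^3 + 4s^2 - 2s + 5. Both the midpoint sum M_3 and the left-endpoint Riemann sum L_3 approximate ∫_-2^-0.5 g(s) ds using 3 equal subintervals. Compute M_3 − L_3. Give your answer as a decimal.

2.0859375

M_3 = 10.0234375.
L_3 = 7.9375.
M_3 − L_3 = 2.0859375.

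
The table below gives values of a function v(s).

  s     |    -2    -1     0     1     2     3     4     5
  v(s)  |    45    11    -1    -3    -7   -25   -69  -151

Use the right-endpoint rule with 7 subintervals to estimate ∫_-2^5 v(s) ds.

Δs = 1.
Sum = 1·[11 + (-1) + (-3) + (-7) + (-25) + (-69) + (-151)] = -245.

-245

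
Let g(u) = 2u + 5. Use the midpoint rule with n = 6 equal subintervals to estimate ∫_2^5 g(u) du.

Δu = (5 − 2)/6 = 0.5.
Midpoints: 2.25, 2.75, 3.25, 3.75, 4.25, 4.75.
g(2.25) = 9.5, g(2.75) = 10.5, g(3.25) = 11.5, g(3.75) = 12.5, g(4.25) = 13.5, g(4.75) = 14.5.
Sum = Δu · [g(2.25) + g(2.75) + g(3.25) + ...].
Sum = 36.

36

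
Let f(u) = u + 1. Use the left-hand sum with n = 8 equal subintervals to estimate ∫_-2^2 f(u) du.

Δu = (2 − (-2))/8 = 0.5.
Left endpoints: -2, -1.5, -1, -0.5, 0, 0.5, 1, 1.5.
f(-2) = -1, f(-1.5) = -0.5, f(-1) = 0, f(-0.5) = 0.5, f(0) = 1, f(0.5) = 1.5, f(1) = 2, f(1.5) = 2.5.
Sum = Δu · [f(-2) + f(-1.5) + f(-1) + ...].
Sum = 3.

3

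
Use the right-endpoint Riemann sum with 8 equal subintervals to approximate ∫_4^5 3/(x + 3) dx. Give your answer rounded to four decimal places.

Δx = (5 − 4)/8 = 0.125.
Right endpoints: 4.125, 4.25, 4.375, 4.5, 4.625, 4.75, 4.875, 5.
f(4.125) = 8/19, f(4.25) = 12/29, f(4.375) = 24/59, f(4.5) = 0.4, f(4.625) = 24/61, f(4.75) = 12/31, f(4.875) = 8/21, f(5) = 0.375.
Sum = Δx · [f(4.125) + f(4.25) + f(4.375) + ...].
Sum ≈ 0.3973.

0.3973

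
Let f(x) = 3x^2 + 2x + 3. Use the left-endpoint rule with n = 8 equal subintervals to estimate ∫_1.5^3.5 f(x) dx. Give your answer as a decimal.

Δx = (3.5 − 1.5)/8 = 0.25.
Left endpoints: 1.5, 1.75, 2, 2.25, 2.5, 2.75, 3, 3.25.
f(1.5) = 12.75, f(1.75) = 15.6875, f(2) = 19, f(2.25) = 22.6875, f(2.5) = 26.75, f(2.75) = 31.1875, f(3) = 36, f(3.25) = 41.1875.
Sum = Δx · [f(1.5) + f(1.75) + f(2) + ...].
Sum = 51.3125.

51.3125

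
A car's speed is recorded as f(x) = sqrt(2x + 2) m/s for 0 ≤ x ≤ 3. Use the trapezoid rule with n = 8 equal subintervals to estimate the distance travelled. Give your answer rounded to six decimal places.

6.595534

Δx = (3 − 0)/8 = 0.375.
f(0) ≈ 1.414214, f(0.375) ≈ 1.658312, f(0.75) ≈ 1.870829, f(1.125) ≈ 2.061553, f(1.5) ≈ 2.236068, f(1.875) ≈ 2.397916, f(2.25) ≈ 2.549510, f(2.625) ≈ 2.692582, f(3) ≈ 2.828427.
T_8 = (Δx/2)·[f(x_0) + 2f(x_1) + ... + 2f(x_{7}) + f(x_8)].
Sum ≈ 6.595534.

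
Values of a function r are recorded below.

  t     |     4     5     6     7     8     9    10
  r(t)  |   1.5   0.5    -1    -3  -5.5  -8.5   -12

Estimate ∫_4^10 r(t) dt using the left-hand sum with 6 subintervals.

Δt = 1.
Sum = 1·[1.5 + 0.5 + (-1) + (-3) + (-5.5) + (-8.5)] = -16.

-16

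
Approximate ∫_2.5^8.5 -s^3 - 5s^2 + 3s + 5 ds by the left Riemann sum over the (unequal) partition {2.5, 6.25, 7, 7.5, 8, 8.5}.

-1460.99609375

Subinterval widths: 3.75, 0.75, 0.5, 0.5, 0.5.
Left endpoints: 2.5, 6.25, 7, 7.5, 8.
f(2.5) = -34.375, f(6.25) = -415.703125, f(7) = -562, f(7.5) = -675.625, f(8) = -803.
Sum = Σ Δs_i · f(s_i).
Sum = -1460.99609375.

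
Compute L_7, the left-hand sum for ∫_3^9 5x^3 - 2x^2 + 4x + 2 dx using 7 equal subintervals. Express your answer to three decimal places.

Δx = (9 − 3)/7 = 6/7.
Left endpoints: 3, 27/7, 33/7, 39/7, 45/7, 51/7, 57/7.
f(3) = 131, f(27/7) = 94187/343, f(33/7) = 171593/343, f(39/7) = 283631/343, f(45/7) = 436781/343, f(51/7) = 637523/343, f(57/7) = 892337/343.
Sum = Δx · [f(3) + f(27/7) + f(33/7) + ...].
Sum ≈ 6399.796.

6399.796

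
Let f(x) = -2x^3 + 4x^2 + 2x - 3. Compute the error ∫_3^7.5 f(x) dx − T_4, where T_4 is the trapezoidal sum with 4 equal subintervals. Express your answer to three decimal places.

26.104

Exact integral: ∫_3^7.5 f(x) dx = -981.28125.
T_4 ≈ -1007.38477.
Error ≈ -981.28125 − (-1007.38477) ≈ 26.104.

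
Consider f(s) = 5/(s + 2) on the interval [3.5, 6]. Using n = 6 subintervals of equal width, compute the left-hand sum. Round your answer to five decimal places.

Δs = (6 − 3.5)/6 = 5/12.
Left endpoints: 3.5, 47/12, 13/3, 4.75, 31/6, 67/12.
f(3.5) = 10/11, f(47/12) = 60/71, f(13/3) = 15/19, f(4.75) = 20/27, f(31/6) = 30/43, f(67/12) = 60/91.
Sum = Δs · [f(3.5) + f(47/12) + f(13/3) + ...].
Sum ≈ 1.93391.

1.93391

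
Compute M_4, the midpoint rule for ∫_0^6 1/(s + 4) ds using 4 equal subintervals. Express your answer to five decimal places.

0.91150

Δs = (6 − 0)/4 = 1.5.
Midpoints: 0.75, 2.25, 3.75, 5.25.
f(0.75) = 4/19, f(2.25) = 0.16, f(3.75) = 4/31, f(5.25) = 4/37.
Sum = Δs · [f(0.75) + f(2.25) + f(3.75) + f(5.25)].
Sum ≈ 0.91150.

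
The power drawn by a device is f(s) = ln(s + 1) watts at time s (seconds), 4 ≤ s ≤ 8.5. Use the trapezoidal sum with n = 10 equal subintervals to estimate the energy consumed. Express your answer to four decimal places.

Δs = (8.5 − 4)/10 = 0.45.
f(4) ≈ 1.6094, f(4.45) ≈ 1.6956, f(4.9) ≈ 1.7750, f(5.35) ≈ 1.8485, f(5.8) ≈ 1.9169, f(6.25) ≈ 1.9810, f(6.7) ≈ 2.0412, f(7.15) ≈ 2.0980, f(7.6) ≈ 2.1518, f(8.05) ≈ 2.2028, f(8.5) ≈ 2.2513.
T_10 = (Δs/2)·[f(s_0) + 2f(s_1) + ... + 2f(s_{9}) + f(s_10)].
Sum ≈ 8.8385.

8.8385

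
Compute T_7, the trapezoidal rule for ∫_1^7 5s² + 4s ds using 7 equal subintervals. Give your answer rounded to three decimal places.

669.673

Δs = (7 − 1)/7 = 6/7.
f(1) = 9, f(13/7) = 1209/49, f(19/7) = 2337/49, f(25/7) = 3825/49, f(31/7) = 5673/49, f(37/7) = 7881/49, f(43/7) = 10449/49, f(7) = 273.
T_7 = (Δs/2)·[f(s_0) + 2f(s_1) + ... + 2f(s_{6}) + f(s_7)].
Sum ≈ 669.673.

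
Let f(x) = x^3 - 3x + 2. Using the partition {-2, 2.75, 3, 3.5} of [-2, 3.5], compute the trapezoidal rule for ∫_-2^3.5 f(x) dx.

52.4609375

Subinterval widths: 4.75, 0.25, 0.5.
f(-2) = 0, f(2.75) = 14.546875, f(3) = 20, f(3.5) = 34.375.
On each subinterval the trapezoid contributes (Δx_i/2)·[f(x_{i-1}) + f(x_i)].
Sum = 52.4609375.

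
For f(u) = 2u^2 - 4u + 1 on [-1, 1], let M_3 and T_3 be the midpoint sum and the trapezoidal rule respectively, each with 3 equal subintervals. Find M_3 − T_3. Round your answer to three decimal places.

-0.444

M_3 ≈ 3.18519.
T_3 ≈ 3.62963.
M_3 − T_3 ≈ -0.444.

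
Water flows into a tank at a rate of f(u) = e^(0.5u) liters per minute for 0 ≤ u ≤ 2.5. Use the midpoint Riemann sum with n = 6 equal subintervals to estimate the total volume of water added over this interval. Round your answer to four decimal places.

4.9717

Δu = (2.5 − 0)/6 = 5/12.
Midpoints: 5/24, 0.625, 25/24, 35/24, 1.875, 55/24.
f(5/24) ≈ 1.1098, f(0.625) ≈ 1.3668, f(25/24) ≈ 1.6834, f(35/24) ≈ 2.0734, f(1.875) ≈ 2.5536, f(55/24) ≈ 3.1451.
Sum = Δu · [f(5/24) + f(0.625) + f(25/24) + ...].
Sum ≈ 4.9717.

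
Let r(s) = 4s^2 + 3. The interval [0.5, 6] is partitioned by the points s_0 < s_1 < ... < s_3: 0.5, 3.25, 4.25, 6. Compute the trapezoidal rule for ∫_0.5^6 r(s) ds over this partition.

Subinterval widths: 2.75, 1, 1.75.
r(0.5) = 4, r(3.25) = 45.25, r(4.25) = 75.25, r(6) = 147.
On each subinterval the trapezoid contributes (Δs_i/2)·[r(s_{i-1}) + r(s_i)].
Sum = 322.4375.

322.4375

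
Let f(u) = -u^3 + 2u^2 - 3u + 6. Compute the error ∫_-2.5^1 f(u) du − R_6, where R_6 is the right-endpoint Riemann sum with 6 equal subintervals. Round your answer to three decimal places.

10.130

Exact integral: ∫_-2.5^1 f(u) du ≈ 49.47396.
R_6 ≈ 39.34361.
Error ≈ 49.47396 − 39.34361 ≈ 10.130.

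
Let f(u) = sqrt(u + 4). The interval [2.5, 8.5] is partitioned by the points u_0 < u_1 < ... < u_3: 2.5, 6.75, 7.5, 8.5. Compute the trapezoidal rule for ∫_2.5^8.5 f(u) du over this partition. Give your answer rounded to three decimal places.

Subinterval widths: 4.25, 0.75, 1.
f(2.5) ≈ 2.550, f(6.75) ≈ 3.279, f(7.5) ≈ 3.391, f(8.5) ≈ 3.536.
On each subinterval the trapezoid contributes (Δu_i/2)·[f(u_{i-1}) + f(u_i)].
Sum ≈ 18.350.

18.350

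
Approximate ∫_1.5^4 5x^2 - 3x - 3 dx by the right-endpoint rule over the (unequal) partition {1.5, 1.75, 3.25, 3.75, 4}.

106.140625

Subinterval widths: 0.25, 1.5, 0.5, 0.25.
Right endpoints: 1.75, 3.25, 3.75, 4.
f(1.75) = 7.0625, f(3.25) = 40.0625, f(3.75) = 56.0625, f(4) = 65.
Sum = Σ Δx_i · f(x_i).
Sum = 106.140625.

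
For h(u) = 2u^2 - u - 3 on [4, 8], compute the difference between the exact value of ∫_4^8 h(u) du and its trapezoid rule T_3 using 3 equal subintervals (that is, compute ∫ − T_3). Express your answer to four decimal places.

Exact integral: ∫_4^8 h(u) du ≈ 262.666667.
T_3 ≈ 265.037037.
Error ≈ 262.666667 − 265.037037 ≈ -2.3704.

-2.3704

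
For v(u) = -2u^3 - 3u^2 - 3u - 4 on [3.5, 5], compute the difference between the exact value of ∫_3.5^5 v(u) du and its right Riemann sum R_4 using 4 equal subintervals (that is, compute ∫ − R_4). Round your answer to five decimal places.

Exact integral: ∫_3.5^5 v(u) du = -344.71875.
R_4 ≈ -384.5332031.
Error ≈ -344.71875 − (-384.5332031) ≈ 39.81445.

39.81445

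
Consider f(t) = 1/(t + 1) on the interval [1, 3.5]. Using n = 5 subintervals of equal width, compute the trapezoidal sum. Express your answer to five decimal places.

0.81508

Δt = (3.5 − 1)/5 = 0.5.
f(1) = 0.5, f(1.5) = 0.4, f(2) = 1/3, f(2.5) = 2/7, f(3) = 0.25, f(3.5) = 2/9.
T_5 = (Δt/2)·[f(t_0) + 2f(t_1) + ... + 2f(t_{4}) + f(t_5)].
Sum ≈ 0.81508.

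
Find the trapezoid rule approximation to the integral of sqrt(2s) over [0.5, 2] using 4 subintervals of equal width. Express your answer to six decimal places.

Δs = (2 − 0.5)/4 = 0.375.
f(0.5) ≈ 1.000000, f(0.875) ≈ 1.322876, f(1.25) ≈ 1.581139, f(1.625) ≈ 1.802776, f(2) ≈ 2.000000.
T_4 = (Δs/2)·[f(s_0) + 2f(s_1) + 2f(s_2) + 2f(s_3) + f(s_4)].
Sum ≈ 2.327546.

2.327546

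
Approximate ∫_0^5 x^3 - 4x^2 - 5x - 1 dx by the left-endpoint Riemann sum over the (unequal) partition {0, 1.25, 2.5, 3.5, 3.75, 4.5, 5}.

-68.8515625

Subinterval widths: 1.25, 1.25, 1, 0.25, 0.75, 0.5.
Left endpoints: 0, 1.25, 2.5, 3.5, 3.75, 4.5.
f(0) = -1, f(1.25) = -11.546875, f(2.5) = -22.875, f(3.5) = -24.625, f(3.75) = -23.265625, f(4.5) = -13.375.
Sum = Σ Δx_i · f(x_i).
Sum = -68.8515625.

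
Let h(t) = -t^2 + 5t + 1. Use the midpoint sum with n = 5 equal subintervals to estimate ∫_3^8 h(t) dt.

-18.75

Δt = (8 − 3)/5 = 1.
Midpoints: 3.5, 4.5, 5.5, 6.5, 7.5.
h(3.5) = 6.25, h(4.5) = 3.25, h(5.5) = -1.75, h(6.5) = -8.75, h(7.5) = -17.75.
Sum = Δt · [h(3.5) + h(4.5) + h(5.5) + h(6.5) + h(7.5)].
Sum = -18.75.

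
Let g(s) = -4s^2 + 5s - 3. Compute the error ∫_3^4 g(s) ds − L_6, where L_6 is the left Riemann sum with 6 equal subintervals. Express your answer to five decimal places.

-1.89815

Exact integral: ∫_3^4 g(s) ds ≈ -34.8333333.
L_6 ≈ -32.9351852.
Error ≈ -34.8333333 − (-32.9351852) ≈ -1.89815.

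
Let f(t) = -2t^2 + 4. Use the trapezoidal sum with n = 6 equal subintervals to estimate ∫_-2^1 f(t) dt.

5.75

Δt = (1 − (-2))/6 = 0.5.
f(-2) = -4, f(-1.5) = -0.5, f(-1) = 2, f(-0.5) = 3.5, f(0) = 4, f(0.5) = 3.5, f(1) = 2.
T_6 = (Δt/2)·[f(t_0) + 2f(t_1) + ... + 2f(t_{5}) + f(t_6)].
Sum = 5.75.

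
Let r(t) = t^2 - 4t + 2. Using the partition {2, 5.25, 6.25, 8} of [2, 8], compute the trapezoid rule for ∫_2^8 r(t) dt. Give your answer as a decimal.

66.78125

Subinterval widths: 3.25, 1, 1.75.
r(2) = -2, r(5.25) = 8.5625, r(6.25) = 16.0625, r(8) = 34.
On each subinterval the trapezoid contributes (Δt_i/2)·[r(t_{i-1}) + r(t_i)].
Sum = 66.78125.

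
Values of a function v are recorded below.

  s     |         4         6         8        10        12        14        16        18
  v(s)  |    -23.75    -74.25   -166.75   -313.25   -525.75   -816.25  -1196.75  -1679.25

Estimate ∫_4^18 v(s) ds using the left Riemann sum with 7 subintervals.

-6233.5

Δs = 2.
Sum = 2·[(-23.75) + (-74.25) + (-166.75) + (-313.25) + (-525.75) + (-816.25) + (-1196.75)] = -6233.5.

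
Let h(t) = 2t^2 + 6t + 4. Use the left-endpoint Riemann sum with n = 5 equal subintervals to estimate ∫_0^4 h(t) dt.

Δt = (4 − 0)/5 = 0.8.
Left endpoints: 0, 0.8, 1.6, 2.4, 3.2.
h(0) = 4, h(0.8) = 10.08, h(1.6) = 18.72, h(2.4) = 29.92, h(3.2) = 43.68.
Sum = Δt · [h(0) + h(0.8) + h(1.6) + h(2.4) + h(3.2)].
Sum = 85.12.

85.12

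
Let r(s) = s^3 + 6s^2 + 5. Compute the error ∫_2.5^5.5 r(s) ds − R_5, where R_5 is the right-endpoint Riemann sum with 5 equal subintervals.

-91.665

Exact integral: ∫_2.5^5.5 r(s) ds = 535.5.
R_5 = 627.165.
Error = 535.5 − 627.165 = -91.665.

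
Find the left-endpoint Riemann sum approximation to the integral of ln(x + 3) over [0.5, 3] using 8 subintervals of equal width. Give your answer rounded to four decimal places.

Δx = (3 − 0.5)/8 = 0.3125.
Left endpoints: 0.5, 0.8125, 1.125, 1.4375, 1.75, 2.0625, 2.375, 2.6875.
f(0.5) ≈ 1.2528, f(0.8125) ≈ 1.3383, f(1.125) ≈ 1.4171, f(1.4375) ≈ 1.4901, f(1.75) ≈ 1.5581, f(2.0625) ≈ 1.6219, f(2.375) ≈ 1.6818, f(2.6875) ≈ 1.7383.
Sum = Δx · [f(0.5) + f(0.8125) + f(1.125) + ...].
Sum ≈ 3.7807.

3.7807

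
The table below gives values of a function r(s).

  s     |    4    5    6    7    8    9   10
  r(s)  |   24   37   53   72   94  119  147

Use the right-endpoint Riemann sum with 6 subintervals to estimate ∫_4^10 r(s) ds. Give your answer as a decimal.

Δs = 1.
Sum = 1·[37 + 53 + 72 + 94 + 119 + 147] = 522.

522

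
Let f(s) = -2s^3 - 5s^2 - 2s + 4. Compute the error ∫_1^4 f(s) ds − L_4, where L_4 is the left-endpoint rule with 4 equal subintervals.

-72

Exact integral: ∫_1^4 f(s) ds = -235.5.
L_4 = -163.5.
Error = -235.5 − (-163.5) = -72.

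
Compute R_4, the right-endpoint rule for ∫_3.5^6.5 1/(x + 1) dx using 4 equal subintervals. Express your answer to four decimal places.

Δx = (6.5 − 3.5)/4 = 0.75.
Right endpoints: 4.25, 5, 5.75, 6.5.
f(4.25) = 4/21, f(5) = 1/6, f(5.75) = 4/27, f(6.5) = 2/15.
Sum = Δx · [f(4.25) + f(5) + f(5.75) + f(6.5)].
Sum ≈ 0.4790.

0.4790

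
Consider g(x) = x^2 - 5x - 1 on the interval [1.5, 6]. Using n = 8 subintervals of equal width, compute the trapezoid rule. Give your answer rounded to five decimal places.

Δx = (6 − 1.5)/8 = 0.5625.
g(1.5) = -6.25, g(2.0625) = -7.05859375, g(2.625) = -7.234375, g(3.1875) = -6.77734375, g(3.75) = -5.6875, g(4.3125) = -3.96484375, g(4.875) = -1.609375, g(5.4375) = 1.37890625, g(6) = 5.
T_8 = (Δx/2)·[g(x_0) + 2g(x_1) + ... + 2g(x_{7}) + g(x_8)].
Sum ≈ -17.76270.

-17.76270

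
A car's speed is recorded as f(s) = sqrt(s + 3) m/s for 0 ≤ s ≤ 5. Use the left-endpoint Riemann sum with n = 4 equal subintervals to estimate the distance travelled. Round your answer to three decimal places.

Δs = (5 − 0)/4 = 1.25.
Left endpoints: 0, 1.25, 2.5, 3.75.
f(0) ≈ 1.732, f(1.25) ≈ 2.062, f(2.5) ≈ 2.345, f(3.75) ≈ 2.598.
Sum = Δs · [f(0) + f(1.25) + f(2.5) + f(3.75)].
Sum ≈ 10.921.

10.921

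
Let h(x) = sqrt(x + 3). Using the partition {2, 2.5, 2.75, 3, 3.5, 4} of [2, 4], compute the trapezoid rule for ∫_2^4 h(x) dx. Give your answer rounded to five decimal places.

Subinterval widths: 0.5, 0.25, 0.25, 0.5, 0.5.
h(2) ≈ 2.23607, h(2.5) ≈ 2.34521, h(2.75) ≈ 2.39792, h(3) ≈ 2.44949, h(3.5) ≈ 2.54951, h(4) ≈ 2.64575.
On each subinterval the trapezoid contributes (Δx_i/2)·[h(x_{i-1}) + h(x_i)].
Sum ≈ 4.89270.

4.89270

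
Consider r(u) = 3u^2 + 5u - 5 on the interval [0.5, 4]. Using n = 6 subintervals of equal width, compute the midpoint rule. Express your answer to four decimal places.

85.4523

Δu = (4 − 0.5)/6 = 7/12.
Midpoints: 19/24, 1.375, 47/24, 61/24, 3.125, 89/24.
r(19/24) = 161/192, r(1.375) = 7.546875, r(47/24) = 16.296875, r(61/24) = 5201/192, r(3.125) = 39.921875, r(89/24) = 54.796875.
Sum = Δu · [r(19/24) + r(1.375) + r(47/24) + ...].
Sum ≈ 85.4523.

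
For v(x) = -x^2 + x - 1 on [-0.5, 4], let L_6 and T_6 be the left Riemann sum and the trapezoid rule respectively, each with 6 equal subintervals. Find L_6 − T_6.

L_6 = -14.203125.
T_6 = -18.421875.
L_6 − T_6 = 4.21875.

4.21875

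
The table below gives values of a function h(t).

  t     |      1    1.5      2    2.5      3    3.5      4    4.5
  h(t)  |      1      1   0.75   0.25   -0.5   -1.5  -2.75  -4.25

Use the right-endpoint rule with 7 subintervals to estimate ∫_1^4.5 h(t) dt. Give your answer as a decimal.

Δt = 0.5.
Sum = 0.5·[1 + 0.75 + 0.25 + (-0.5) + (-1.5) + (-2.75) + (-4.25)] = -3.5.

-3.5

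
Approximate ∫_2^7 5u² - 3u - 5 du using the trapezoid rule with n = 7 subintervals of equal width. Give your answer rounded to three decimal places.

467.959

Δu = (7 − 2)/7 = 5/7.
f(2) = 9, f(19/7) = 1161/49, f(24/7) = 2131/49, f(29/7) = 3351/49, f(34/7) = 4821/49, f(39/7) = 6541/49, f(44/7) = 8511/49, f(7) = 219.
T_7 = (Δu/2)·[f(u_0) + 2f(u_1) + ... + 2f(u_{6}) + f(u_7)].
Sum ≈ 467.959.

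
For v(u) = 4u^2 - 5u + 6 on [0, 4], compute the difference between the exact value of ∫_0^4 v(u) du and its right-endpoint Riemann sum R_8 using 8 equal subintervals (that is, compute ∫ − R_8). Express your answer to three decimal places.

Exact integral: ∫_0^4 v(u) du ≈ 69.33333.
R_8 = 81.
Error ≈ 69.33333 − 81 ≈ -11.667.

-11.667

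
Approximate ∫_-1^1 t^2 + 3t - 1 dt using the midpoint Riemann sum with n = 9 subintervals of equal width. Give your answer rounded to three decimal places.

Δt = (1 − (-1))/9 = 2/9.
Midpoints: -8/9, -2/3, -4/9, -2/9, 0, 2/9, 4/9, 2/3, 8/9.
f(-8/9) = -233/81, f(-2/3) = -23/9, f(-4/9) = -173/81, f(-2/9) = -131/81, f(0) = -1, f(2/9) = -23/81, f(4/9) = 43/81, f(2/3) = 13/9, f(8/9) = 199/81.
Sum = Δt · [f(-8/9) + f(-2/3) + f(-4/9) + ...].
Sum ≈ -1.342.

-1.342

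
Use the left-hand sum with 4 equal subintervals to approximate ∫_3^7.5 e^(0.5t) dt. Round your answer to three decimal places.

Δt = (7.5 − 3)/4 = 1.125.
Left endpoints: 3, 4.125, 5.25, 6.375.
f(3) ≈ 4.482, f(4.125) ≈ 7.866, f(5.25) ≈ 13.805, f(6.375) ≈ 24.228.
Sum = Δt · [f(3) + f(4.125) + f(5.25) + f(6.375)].
Sum ≈ 56.677.

56.677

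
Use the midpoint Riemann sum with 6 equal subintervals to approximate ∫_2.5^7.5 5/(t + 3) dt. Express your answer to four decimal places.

Δt = (7.5 − 2.5)/6 = 5/6.
Midpoints: 35/12, 3.75, 55/12, 65/12, 6.25, 85/12.
f(35/12) = 60/71, f(3.75) = 20/27, f(55/12) = 60/91, f(65/12) = 60/101, f(6.25) = 20/37, f(85/12) = 60/121.
Sum = Δt · [f(35/12) + f(3.75) + f(55/12) + ...].
Sum ≈ 3.2297.

3.2297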